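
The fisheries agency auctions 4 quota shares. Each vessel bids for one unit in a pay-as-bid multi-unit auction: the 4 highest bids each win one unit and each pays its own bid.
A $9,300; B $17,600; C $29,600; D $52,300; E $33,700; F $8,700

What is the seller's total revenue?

Total revenue: $133,200

Ordering the bids: 52,300 (D), 33,700 (E), 29,600 (C), 17,600 (B), 9,300 (A), 8,700 (F)
Top 4: D, E, C, B.
Total revenue = 52,300 + 33,700 + 29,600 + 17,600 = $133,200.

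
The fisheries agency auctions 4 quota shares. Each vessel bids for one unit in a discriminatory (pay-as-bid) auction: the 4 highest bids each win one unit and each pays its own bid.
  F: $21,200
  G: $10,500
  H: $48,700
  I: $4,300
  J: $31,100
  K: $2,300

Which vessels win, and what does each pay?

Ordering the bids: 48,700 (H), 31,100 (J), 21,200 (F), 10,500 (G), 4,300 (I), 2,300 (K)
The 4 highest are H, J, F, G.
Each winner pays its own bid: H $48,700, J $31,100, F $21,200, G $10,500.

H $48,700, J $31,100, F $21,200, G $10,500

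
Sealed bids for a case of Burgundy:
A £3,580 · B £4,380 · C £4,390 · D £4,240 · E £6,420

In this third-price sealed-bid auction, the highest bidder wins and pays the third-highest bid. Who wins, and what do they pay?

Bids in order: 6,420 (E) > 4,390 (C) > 4,380 (B) > 4,240 (D) > 3,580 (A)
E wins; payment is bid #3 in the ranking = £4,380.

E pays £4,380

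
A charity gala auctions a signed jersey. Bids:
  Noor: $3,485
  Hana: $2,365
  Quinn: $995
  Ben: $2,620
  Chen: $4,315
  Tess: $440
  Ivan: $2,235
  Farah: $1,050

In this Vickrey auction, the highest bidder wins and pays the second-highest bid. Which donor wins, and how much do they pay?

Chen pays $3,485

Rule: the highest bidder wins and pays the second-highest bid.
Bids ranked: 4,315 (Chen) > 3,485 (Noor) > 2,620 (Ben) > 2,365 (Hana) > 2,235 (Ivan) > 1,050 (Farah) > …
Chen is highest; pays the second-highest bid, $3,485.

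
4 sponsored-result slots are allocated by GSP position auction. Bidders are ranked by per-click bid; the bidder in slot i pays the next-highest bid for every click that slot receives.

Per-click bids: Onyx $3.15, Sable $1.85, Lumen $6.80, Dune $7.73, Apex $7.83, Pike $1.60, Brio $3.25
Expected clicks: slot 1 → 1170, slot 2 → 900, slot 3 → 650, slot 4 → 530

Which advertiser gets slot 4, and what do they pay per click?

Ranked by bid: $7.83 (Apex) > $7.73 (Dune) > $6.80 (Lumen) > $3.25 (Brio) > $3.15 (Onyx) > …
Slot 4 goes to the fourth-ranked bidder, Brio, who pays the next bid down: $3.15/click.

Brio; $3.15 per click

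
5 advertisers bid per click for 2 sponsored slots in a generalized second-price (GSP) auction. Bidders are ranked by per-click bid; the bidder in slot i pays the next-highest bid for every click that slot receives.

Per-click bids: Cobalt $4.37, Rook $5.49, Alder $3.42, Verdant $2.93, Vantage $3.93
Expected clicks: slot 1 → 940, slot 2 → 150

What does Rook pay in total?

Rook pays $4107.80

Per-click bids in order: $5.49 (Rook) > $4.37 (Cobalt) > $3.93 (Vantage) > …
Rook holds slot 1 → pays next bid $4.37 × 940 clicks = $4107.80.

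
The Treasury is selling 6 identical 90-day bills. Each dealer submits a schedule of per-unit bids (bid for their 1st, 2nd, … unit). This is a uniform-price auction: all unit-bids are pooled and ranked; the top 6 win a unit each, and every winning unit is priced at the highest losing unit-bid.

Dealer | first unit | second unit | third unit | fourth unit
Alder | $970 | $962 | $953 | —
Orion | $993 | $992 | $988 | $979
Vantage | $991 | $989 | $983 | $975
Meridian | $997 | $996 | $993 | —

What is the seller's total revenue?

Total revenue: $5,934

Pooled unit-bids ranked (top 6): 997 (Meridian-1), 996 (Meridian-2), 993 (Orion-1), 993 (Meridian-3), 992 (Orion-2), 991 (Vantage-1)
First bid not allocated: $989.
Allocation: Meridian 3, Orion 2, Vantage 1. Every unit priced at $989.
Revenue = 6 × 989 = $5,934.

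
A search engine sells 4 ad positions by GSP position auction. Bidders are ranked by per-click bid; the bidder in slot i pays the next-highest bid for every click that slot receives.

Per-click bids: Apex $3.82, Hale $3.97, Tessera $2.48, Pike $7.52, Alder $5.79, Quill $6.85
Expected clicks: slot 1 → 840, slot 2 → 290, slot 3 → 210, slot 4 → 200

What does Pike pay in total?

Sorting advertisers: $7.52 (Pike) > $6.85 (Quill) > $5.79 (Alder) > $3.97 (Hale) > $3.82 (Apex) > …
Pike holds slot 1 → pays next bid $6.85 × 840 clicks = $5754.00.

Pike pays $5754.00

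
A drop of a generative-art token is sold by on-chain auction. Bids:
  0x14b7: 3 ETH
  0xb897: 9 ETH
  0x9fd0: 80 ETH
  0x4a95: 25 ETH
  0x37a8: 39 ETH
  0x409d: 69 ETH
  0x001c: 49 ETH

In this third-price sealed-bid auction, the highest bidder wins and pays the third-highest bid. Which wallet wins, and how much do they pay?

0x9fd0 pays 49 ETH

Bids in order: 80 (0x9fd0) > 69 (0x409d) > 49 (0x001c) > 39 (0x37a8) > 25 (0x4a95) > 9 (0xb897) > …
0x9fd0 is highest; pays the third-highest bid, 49 ETH.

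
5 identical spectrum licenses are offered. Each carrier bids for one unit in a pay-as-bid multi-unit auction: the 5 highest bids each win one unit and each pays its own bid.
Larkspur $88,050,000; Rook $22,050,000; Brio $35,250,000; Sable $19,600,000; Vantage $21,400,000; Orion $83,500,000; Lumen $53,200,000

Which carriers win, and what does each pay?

Bids ranked high→low: 88,050,000 (Larkspur), 83,500,000 (Orion), 53,200,000 (Lumen), 35,250,000 (Brio), 22,050,000 (Rook), 21,400,000 (Vantage), 19,600,000 (Sable)
The 5 highest are Larkspur, Orion, Lumen, Brio, Rook.
Each winner pays its own bid: Larkspur $88,050,000, Orion $83,500,000, Lumen $53,200,000, Brio $35,250,000, Rook $22,050,000.

Larkspur $88,050,000, Orion $83,500,000, Lumen $53,200,000, Brio $35,250,000, Rook $22,050,000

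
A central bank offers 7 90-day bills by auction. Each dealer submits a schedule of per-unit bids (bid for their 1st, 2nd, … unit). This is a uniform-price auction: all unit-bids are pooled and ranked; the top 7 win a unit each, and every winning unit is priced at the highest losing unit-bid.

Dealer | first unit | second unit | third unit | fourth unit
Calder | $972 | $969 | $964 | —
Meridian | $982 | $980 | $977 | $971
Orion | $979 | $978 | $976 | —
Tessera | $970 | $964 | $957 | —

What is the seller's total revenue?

All unit-bids, highest first — top 7: 982 (Meridian-1), 980 (Meridian-2), 979 (Orion-1), 978 (Orion-2), 977 (Meridian-3), 976 (Orion-3), 972 (Calder-1)
The (k+1)-th unit-bid is $971.
Allocation: Calder 1, Meridian 3, Orion 3. Every unit priced at $971.
Revenue = 7 × 971 = $6,797.

Total revenue: $6,797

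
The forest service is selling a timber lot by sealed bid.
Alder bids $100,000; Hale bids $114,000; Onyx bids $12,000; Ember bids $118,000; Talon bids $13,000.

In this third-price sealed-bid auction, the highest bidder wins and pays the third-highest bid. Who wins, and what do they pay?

Ember pays $100,000

Rule: the highest bidder wins and pays the third-highest bid.
Bids in order: 118,000 (Ember) > 114,000 (Hale) > 100,000 (Alder) > 13,000 (Talon) > 12,000 (Onyx)
Ember is highest; pays the third-highest bid, $100,000.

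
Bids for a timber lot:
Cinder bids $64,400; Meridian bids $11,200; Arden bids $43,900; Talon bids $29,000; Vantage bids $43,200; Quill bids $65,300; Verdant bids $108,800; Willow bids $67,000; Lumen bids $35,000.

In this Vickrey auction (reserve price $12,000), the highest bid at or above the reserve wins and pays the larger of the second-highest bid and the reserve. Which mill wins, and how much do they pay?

Verdant pays $67,000

Bids in order: 108,800 (Verdant) > 67,000 (Willow) > 65,300 (Quill) > 64,400 (Cinder) > 43,900 (Arden) > 43,200 (Vantage) > …
Verdant has the top bid at or above the reserve ($108,800).
Second-highest bid $67,000 exceeds the reserve $12,000 → payment $67,000.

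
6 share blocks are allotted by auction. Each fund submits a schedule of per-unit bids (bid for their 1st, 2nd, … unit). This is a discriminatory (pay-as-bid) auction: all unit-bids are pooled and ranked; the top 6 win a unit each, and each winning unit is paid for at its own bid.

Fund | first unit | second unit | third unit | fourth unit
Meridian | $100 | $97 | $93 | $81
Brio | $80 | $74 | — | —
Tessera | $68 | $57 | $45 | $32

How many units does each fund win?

Brio 2, Meridian 4

All unit-bids, highest first — top 6: 100 (Meridian-1), 97 (Meridian-2), 93 (Meridian-3), 81 (Meridian-4), 80 (Brio-1), 74 (Brio-2)
Next rejected bid: $68 (not a price — pay-as-bid).
Allocation: Brio 2, Meridian 4.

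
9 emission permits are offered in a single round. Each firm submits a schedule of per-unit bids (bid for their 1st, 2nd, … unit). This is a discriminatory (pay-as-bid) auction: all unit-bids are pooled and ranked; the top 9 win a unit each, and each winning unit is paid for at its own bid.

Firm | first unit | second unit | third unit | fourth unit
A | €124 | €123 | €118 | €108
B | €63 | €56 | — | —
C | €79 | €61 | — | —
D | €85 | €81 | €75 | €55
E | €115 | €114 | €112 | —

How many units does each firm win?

Pooled unit-bids ranked (top 9): 124 (A-1), 123 (A-2), 118 (A-3), 115 (E-1), 114 (E-2), 112 (E-3), 108 (A-4), 85 (D-1), 81 (D-2)
Next rejected bid: €79 (not a price — pay-as-bid).
Allocation: A 4, D 2, E 3.

A 4, D 2, E 3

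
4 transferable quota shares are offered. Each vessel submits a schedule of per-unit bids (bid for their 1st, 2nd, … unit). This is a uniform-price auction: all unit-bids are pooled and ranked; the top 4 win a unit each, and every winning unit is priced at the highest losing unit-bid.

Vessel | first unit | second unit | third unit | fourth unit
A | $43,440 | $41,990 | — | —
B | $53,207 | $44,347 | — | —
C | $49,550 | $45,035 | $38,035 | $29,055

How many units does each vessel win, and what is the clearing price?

All unit-bids, highest first — top 4: 53,207 (B-1), 49,550 (C-1), 45,035 (C-2), 44,347 (B-2)
Highest rejected unit-bid = $43,440.
Allocation: B 2, C 2.

B 2, C 2; clearing price $43,440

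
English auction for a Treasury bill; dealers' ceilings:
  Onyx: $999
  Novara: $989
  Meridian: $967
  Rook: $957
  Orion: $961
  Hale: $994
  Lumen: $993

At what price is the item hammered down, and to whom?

Ascending (English) auction: the price rises until one bidder remains; the winner pays the price at which the last rival dropped out.
Limits in order: 999 (Onyx) > 994 (Hale) > 993 (Lumen) > 989 (Novara) > 967 (Meridian) > 961 (Orion) > …
Hale is the last rival to drop out, at $994; Onyx remains and wins at that price.

Onyx wins at $994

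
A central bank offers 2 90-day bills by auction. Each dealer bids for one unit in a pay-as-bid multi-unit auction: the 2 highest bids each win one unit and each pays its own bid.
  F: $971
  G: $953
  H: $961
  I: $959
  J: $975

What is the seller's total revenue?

Bids ranked high→low: 975 (J), 971 (F), 961 (H), 959 (I), …
Top 2: J, F.
Total revenue = 975 + 971 = $1,946.

Total revenue: $1,946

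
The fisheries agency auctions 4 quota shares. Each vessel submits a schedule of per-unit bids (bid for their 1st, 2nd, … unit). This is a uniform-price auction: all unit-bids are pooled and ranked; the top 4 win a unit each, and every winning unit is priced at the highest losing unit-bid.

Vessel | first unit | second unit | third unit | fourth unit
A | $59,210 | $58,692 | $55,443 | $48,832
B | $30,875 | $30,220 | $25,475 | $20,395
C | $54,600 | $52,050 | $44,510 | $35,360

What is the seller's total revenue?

Total revenue: $208,200

Pooled unit-bids ranked (top 4): 59,210 (A-1), 58,692 (A-2), 55,443 (A-3), 54,600 (C-1)
First bid not allocated: $52,050.
Allocation: A 3, C 1. Every unit priced at $52,050.
Revenue = 4 × 52,050 = $208,200.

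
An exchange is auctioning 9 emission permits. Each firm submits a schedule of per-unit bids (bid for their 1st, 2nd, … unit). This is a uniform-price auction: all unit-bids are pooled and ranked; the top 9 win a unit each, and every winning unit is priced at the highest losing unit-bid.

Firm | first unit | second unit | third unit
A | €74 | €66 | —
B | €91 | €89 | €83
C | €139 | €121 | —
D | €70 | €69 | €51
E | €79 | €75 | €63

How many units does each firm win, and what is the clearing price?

A 1, B 3, C 2, D 1, E 2; clearing price €69

All unit-bids, highest first — top 9: 139 (C-1), 121 (C-2), 91 (B-1), 89 (B-2), 83 (B-3), 79 (E-1), 75 (E-2), 74 (A-1), 70 (D-1)
The (k+1)-th unit-bid is €69.
Allocation: A 1, B 3, C 2, D 1, E 2.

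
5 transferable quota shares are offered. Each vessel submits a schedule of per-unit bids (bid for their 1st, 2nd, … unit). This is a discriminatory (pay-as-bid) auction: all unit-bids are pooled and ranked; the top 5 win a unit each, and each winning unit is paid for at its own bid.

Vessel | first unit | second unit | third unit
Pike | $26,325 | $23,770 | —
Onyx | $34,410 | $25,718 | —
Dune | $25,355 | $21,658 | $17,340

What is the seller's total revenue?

Total revenue: $135,578

Merging the schedules and taking the best 5: 34,410 (Onyx-1), 26,325 (Pike-1), 25,718 (Onyx-2), 25,355 (Dune-1), 23,770 (Pike-2)
Next rejected bid: $21,658 (not a price — pay-as-bid).
Each winning unit pays its own bid.
Revenue = 34,410 + 26,325 + 25,718 + 25,355 + 23,770 = $135,578.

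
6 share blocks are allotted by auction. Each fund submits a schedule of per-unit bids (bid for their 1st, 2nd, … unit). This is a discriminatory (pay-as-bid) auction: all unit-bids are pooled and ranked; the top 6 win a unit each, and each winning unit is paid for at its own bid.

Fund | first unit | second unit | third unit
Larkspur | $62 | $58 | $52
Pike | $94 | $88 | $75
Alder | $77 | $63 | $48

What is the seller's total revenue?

Total revenue: $459

Pooled unit-bids ranked (top 6): 94 (Pike-1), 88 (Pike-2), 77 (Alder-1), 75 (Pike-3), 63 (Alder-2), 62 (Larkspur-1)
Next rejected bid: $58 (not a price — pay-as-bid).
Each winning unit pays its own bid.
Revenue = 94 + 88 + 77 + 75 + 63 + 62 = $459.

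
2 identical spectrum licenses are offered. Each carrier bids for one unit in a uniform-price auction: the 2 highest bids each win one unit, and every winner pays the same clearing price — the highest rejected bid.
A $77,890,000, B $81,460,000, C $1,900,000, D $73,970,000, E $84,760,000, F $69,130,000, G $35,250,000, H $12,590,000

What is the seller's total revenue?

Total revenue: $155,780,000

Bids ranked high→low: 84,760,000 (E), 81,460,000 (B), 77,890,000 (A), 73,970,000 (D), …
Winners (2 units): E, B.
Clearing price = highest rejected bid = $77,890,000.
Total revenue = 2 × $77,890,000 = $155,780,000.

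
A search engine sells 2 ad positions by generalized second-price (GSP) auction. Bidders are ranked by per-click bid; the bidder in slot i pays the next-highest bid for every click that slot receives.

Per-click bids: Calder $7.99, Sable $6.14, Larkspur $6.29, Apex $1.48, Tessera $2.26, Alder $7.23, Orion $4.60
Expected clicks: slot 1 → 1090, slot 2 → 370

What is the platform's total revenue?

Per-click bids in order: $7.99 (Calder) > $7.23 (Alder) > $6.29 (Larkspur) > …
Slot 1: Calder pays $7.23 × 1090 = $7880.70
Slot 2: Alder pays $6.29 × 370 = $2327.30
Total = $10208.00

Total revenue: $10208.00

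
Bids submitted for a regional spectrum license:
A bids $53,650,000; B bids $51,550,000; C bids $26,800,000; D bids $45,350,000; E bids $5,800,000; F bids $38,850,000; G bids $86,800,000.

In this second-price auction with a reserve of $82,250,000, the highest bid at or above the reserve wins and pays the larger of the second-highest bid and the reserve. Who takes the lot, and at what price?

Bids ranked: 86,800,000 (G) > 53,650,000 (A) > 51,550,000 (B) > 45,350,000 (D) > 38,850,000 (F) > 26,800,000 (C) > …
Highest eligible bid: G at $86,800,000.
Second-highest bid $53,650,000 is below the reserve $82,250,000, so the reserve binds → payment $82,250,000.

G pays $82,250,000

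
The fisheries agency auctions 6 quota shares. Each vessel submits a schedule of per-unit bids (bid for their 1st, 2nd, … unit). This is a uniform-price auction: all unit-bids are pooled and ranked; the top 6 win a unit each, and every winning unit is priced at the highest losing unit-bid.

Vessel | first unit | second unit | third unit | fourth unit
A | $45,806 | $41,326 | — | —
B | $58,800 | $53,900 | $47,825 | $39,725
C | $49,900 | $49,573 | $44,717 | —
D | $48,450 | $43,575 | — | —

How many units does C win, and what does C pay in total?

C: 2 units, pays $91,612

All unit-bids, highest first — top 6: 58,800 (B-1), 53,900 (B-2), 49,900 (C-1), 49,573 (C-2), 48,450 (D-1), 47,825 (B-3)
Highest rejected unit-bid = $45,806.
C wins 2 unit(s) at $45,806 each.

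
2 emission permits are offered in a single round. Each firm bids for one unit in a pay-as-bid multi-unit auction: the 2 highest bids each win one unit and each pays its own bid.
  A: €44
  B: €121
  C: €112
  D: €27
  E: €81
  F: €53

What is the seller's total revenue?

Total revenue: €233

Bids ranked high→low: 121 (B), 112 (C), 81 (E), 53 (F), …
Winners (2 units): B, C.
Total revenue = 121 + 112 = €233.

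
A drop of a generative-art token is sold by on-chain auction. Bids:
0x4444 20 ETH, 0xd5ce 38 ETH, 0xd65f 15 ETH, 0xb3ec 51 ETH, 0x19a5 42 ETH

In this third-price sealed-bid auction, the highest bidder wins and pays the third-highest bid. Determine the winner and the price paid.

0xb3ec pays 38 ETH

Bids in order: 51 (0xb3ec) > 42 (0x19a5) > 38 (0xd5ce) > 20 (0x4444) > 15 (0xd65f)
0xb3ec is highest; pays the third-highest bid, 38 ETH.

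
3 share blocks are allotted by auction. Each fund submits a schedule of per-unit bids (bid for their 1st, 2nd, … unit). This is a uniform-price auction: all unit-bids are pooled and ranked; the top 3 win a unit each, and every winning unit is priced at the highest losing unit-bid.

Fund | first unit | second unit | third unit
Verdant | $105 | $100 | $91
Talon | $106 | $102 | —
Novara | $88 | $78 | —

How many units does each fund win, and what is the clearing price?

Talon 2, Verdant 1; clearing price $100

Merging the schedules and taking the best 3: 106 (Talon-1), 105 (Verdant-1), 102 (Talon-2)
First bid not allocated: $100.
Allocation: Talon 2, Verdant 1.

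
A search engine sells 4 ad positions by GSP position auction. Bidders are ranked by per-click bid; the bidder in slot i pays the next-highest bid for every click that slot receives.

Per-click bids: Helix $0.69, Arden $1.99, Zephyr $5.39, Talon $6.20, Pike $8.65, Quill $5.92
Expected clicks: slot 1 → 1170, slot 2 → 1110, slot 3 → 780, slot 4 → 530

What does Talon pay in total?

Ranked by bid: $8.65 (Pike) > $6.20 (Talon) > $5.92 (Quill) > $5.39 (Zephyr) > $1.99 (Arden) > …
Talon holds slot 2 → pays next bid $5.92 × 1110 clicks = $6571.20.

Talon pays $6571.20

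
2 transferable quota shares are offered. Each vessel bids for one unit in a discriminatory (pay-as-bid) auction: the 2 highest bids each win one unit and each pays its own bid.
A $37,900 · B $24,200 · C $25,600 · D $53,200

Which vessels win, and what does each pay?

D $53,200, A $37,900

Ordering the bids: 53,200 (D), 37,900 (A), 25,600 (C), 24,200 (B)
Top 2: D, A.
Each winner pays its own bid: D $53,200, A $37,900.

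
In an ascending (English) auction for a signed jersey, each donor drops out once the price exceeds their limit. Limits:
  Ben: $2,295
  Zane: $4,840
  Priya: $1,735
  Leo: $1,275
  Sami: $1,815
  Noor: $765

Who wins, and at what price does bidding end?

Zane wins at $2,295

Open ascending-bid auction: the price rises until one bidder remains; the winner pays the price at which the last rival dropped out.
Limits in order: 4,840 (Zane) > 2,295 (Ben) > 1,815 (Sami) > 1,735 (Priya) > 1,275 (Leo) > 765 (Noor)
Once the price passes $2,295, only Zane is left; the hammer falls at Ben's limit of $2,295.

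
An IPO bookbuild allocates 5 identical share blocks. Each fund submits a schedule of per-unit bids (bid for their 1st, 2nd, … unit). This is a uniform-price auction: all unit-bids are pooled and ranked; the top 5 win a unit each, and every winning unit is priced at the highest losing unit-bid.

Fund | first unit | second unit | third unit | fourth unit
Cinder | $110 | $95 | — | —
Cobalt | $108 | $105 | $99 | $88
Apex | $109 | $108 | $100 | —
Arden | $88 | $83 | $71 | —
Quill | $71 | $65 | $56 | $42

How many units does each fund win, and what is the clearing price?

All unit-bids, highest first — top 5: 110 (Cinder-1), 109 (Apex-1), 108 (Cobalt-1), 108 (Apex-2), 105 (Cobalt-2)
First bid not allocated: $100.
Allocation: Apex 2, Cinder 1, Cobalt 2.

Apex 2, Cinder 1, Cobalt 2; clearing price $100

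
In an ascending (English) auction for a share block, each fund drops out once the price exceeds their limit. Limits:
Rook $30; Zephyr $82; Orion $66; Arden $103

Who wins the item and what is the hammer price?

Arden wins at $82

Ascending (English) auction: the price rises until one bidder remains; the winner pays the price at which the last rival dropped out.
Sorting limits: 103 (Arden) > 82 (Zephyr) > 66 (Orion) > 30 (Rook)
Once the price passes $82, only Arden is left; the hammer falls at Zephyr's limit of $82.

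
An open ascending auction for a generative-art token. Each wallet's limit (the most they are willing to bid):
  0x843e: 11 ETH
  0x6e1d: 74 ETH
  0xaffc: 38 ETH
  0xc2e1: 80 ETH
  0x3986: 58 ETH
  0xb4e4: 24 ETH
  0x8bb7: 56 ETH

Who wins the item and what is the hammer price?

0xc2e1 wins at 74 ETH

Sorting limits: 80 (0xc2e1) > 74 (0x6e1d) > 58 (0x3986) > 56 (0x8bb7) > 38 (0xaffc) > 24 (0xb4e4) > …
0x6e1d is the last rival to drop out, at 74 ETH; 0xc2e1 remains and wins at that price.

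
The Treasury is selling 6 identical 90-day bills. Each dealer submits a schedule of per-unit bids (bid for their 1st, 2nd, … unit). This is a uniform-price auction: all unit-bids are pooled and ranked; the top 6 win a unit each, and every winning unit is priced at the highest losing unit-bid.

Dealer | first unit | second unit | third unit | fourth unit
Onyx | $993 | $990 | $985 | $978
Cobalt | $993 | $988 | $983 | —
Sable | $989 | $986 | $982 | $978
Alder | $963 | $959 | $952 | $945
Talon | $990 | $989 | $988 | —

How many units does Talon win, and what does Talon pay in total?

All unit-bids, highest first — top 6: 993 (Onyx-1), 993 (Cobalt-1), 990 (Onyx-2), 990 (Talon-1), 989 (Sable-1), 989 (Talon-2)
The (k+1)-th unit-bid is $988.
Talon wins 2 unit(s) at $988 each.

Talon: 2 units, pays $1,976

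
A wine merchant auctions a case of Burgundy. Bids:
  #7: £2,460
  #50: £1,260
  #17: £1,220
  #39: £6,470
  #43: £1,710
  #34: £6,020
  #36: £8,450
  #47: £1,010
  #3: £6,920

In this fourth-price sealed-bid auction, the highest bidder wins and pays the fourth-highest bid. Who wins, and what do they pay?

Bids ranked: 8,450 (#36) > 6,920 (#3) > 6,470 (#39) > 6,020 (#34) > 2,460 (#7) > 1,710 (#43) > …
#36 wins; payment is bid #4 in the ranking = £6,020.

#36 pays £6,020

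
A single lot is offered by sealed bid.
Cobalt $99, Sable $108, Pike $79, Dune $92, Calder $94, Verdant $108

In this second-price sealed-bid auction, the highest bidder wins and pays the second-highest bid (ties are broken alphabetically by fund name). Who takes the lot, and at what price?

Sable pays $108

Rule: the highest bidder wins and pays the second-highest bid.
Bids ranked: 108 (Sable) > 108 (Verdant) > 99 (Cobalt) > 94 (Calder) > 92 (Dune) > 79 (Pike)
Sable and Verdant tie at $108; tie-break gives it to Sable.
Sable wins with the highest bid; price is set by the runner-up at $108.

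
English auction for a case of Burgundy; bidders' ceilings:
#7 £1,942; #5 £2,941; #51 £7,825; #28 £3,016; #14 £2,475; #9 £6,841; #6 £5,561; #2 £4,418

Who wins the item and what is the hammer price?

Limits ranked: 7,825 (#51) > 6,841 (#9) > 5,561 (#6) > 4,418 (#2) > 3,016 (#28) > 2,941 (#5) > …
Once the price passes £6,841, only #51 is left; the hammer falls at #9's limit of £6,841.

#51 wins at £6,841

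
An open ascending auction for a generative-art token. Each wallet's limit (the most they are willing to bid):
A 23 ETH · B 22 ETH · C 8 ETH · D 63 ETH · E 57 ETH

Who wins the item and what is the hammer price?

Limits in order: 63 (D) > 57 (E) > 23 (A) > 22 (B) > 8 (C)
Once the price passes 57 ETH, only D is left; the hammer falls at E's limit of 57 ETH.

D wins at 57 ETH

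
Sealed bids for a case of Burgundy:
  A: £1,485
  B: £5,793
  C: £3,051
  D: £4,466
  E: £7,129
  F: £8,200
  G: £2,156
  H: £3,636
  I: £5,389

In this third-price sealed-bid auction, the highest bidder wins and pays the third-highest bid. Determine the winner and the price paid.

F pays £5,793

Bids ranked: 8,200 (F) > 7,129 (E) > 5,793 (B) > 5,389 (I) > 4,466 (D) > 3,636 (H) > …
F is highest; pays the third-highest bid, £5,793.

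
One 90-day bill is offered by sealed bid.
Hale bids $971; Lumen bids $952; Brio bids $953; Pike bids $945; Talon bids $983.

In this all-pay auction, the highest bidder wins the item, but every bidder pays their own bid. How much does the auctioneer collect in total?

Sorting bids: 983 (Talon) > 971 (Hale) > 953 (Brio) > 952 (Lumen) > 945 (Pike)
Talon wins with the top bid; all bids are sunk regardless.
Every bidder forfeits their bid regardless of winning.
Revenue = 971 + 952 + 953 + 945 + 983 = $4,804.

Total revenue: $4,804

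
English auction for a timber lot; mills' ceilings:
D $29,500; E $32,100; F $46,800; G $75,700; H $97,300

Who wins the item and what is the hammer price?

H wins at $75,700

Limits ranked: 97,300 (H) > 75,700 (G) > 46,800 (F) > 32,100 (E) > 29,500 (D)
Bidding ends when G exits at $75,700; H takes it.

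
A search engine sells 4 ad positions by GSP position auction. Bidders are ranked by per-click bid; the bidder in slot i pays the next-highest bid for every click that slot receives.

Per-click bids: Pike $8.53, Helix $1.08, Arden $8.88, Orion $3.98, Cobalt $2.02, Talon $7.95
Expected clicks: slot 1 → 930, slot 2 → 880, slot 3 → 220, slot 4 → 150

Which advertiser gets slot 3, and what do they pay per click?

Per-click bids in order: $8.88 (Arden) > $8.53 (Pike) > $7.95 (Talon) > $3.98 (Orion) > $2.02 (Cobalt) > …
Slot 3 goes to the third-ranked bidder, Talon, who pays the next bid down: $3.98/click.

Talon; $3.98 per click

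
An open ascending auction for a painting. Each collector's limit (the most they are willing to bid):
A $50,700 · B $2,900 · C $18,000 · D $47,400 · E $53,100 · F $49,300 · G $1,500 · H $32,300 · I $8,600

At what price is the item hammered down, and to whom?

E wins at $50,700

Open ascending-bid auction: the price rises until one bidder remains; the winner pays the price at which the last rival dropped out.
Limits in order: 53,100 (E) > 50,700 (A) > 49,300 (F) > 47,400 (D) > 32,300 (H) > 18,000 (C) > …
A is the last rival to drop out, at $50,700; E remains and wins at that price.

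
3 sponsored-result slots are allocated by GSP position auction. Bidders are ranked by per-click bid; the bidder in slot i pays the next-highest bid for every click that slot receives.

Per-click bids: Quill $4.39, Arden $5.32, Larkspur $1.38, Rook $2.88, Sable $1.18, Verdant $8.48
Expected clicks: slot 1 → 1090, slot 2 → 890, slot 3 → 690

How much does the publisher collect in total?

Ranked by bid: $8.48 (Verdant) > $5.32 (Arden) > $4.39 (Quill) > $2.88 (Rook) > …
Slot 1: Verdant pays $5.32 × 1090 = $5798.80
Slot 2: Arden pays $4.39 × 890 = $3907.10
Slot 3: Quill pays $2.88 × 690 = $1987.20
Total = $11693.10

Total revenue: $11693.10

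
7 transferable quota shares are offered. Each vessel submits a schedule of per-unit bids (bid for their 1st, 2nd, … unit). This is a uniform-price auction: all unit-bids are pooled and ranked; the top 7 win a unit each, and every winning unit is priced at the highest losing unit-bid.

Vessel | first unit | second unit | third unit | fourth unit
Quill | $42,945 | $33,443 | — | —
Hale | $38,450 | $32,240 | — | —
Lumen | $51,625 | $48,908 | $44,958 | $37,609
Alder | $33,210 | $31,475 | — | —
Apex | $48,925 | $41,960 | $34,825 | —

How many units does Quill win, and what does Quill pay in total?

Quill: 1 unit, pays $37,609

Pooled unit-bids ranked (top 7): 51,625 (Lumen-1), 48,925 (Apex-1), 48,908 (Lumen-2), 44,958 (Lumen-3), 42,945 (Quill-1), 41,960 (Apex-2), 38,450 (Hale-1)
The (k+1)-th unit-bid is $37,609.
Quill wins 1 unit(s) at $37,609 each.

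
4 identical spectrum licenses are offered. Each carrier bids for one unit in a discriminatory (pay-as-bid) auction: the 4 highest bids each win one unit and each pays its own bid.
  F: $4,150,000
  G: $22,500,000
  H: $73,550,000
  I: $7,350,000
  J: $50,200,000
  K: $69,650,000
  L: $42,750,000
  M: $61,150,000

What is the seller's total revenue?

Total revenue: $254,550,000

Ordering the bids: 73,550,000 (H), 69,650,000 (K), 61,150,000 (M), 50,200,000 (J), 42,750,000 (L), 22,500,000 (G), …
Top 4: H, K, M, J.
Total revenue = 73,550,000 + 69,650,000 + 61,150,000 + 50,200,000 = $254,550,000.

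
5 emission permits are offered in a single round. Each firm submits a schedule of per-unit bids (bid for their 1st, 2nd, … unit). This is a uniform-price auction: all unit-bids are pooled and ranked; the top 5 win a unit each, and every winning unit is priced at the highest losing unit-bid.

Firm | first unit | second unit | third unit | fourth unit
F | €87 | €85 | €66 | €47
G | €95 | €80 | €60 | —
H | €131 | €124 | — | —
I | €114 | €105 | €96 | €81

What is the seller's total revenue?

Total revenue: €475

Pooled unit-bids ranked (top 5): 131 (H-1), 124 (H-2), 114 (I-1), 105 (I-2), 96 (I-3)
First bid not allocated: €95.
Allocation: H 2, I 3. Every unit priced at €95.
Revenue = 5 × 95 = €475.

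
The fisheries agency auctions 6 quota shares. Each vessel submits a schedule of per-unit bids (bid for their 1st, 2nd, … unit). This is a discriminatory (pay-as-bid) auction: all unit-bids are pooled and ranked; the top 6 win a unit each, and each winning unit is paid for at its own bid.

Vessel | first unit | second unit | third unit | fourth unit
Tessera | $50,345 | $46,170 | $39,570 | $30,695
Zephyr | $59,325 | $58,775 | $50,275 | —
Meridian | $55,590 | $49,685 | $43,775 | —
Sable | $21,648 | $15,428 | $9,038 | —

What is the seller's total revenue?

Total revenue: $323,995

Pooled unit-bids ranked (top 6): 59,325 (Zephyr-1), 58,775 (Zephyr-2), 55,590 (Meridian-1), 50,345 (Tessera-1), 50,275 (Zephyr-3), 49,685 (Meridian-2)
Next rejected bid: $46,170 (not a price — pay-as-bid).
Each winning unit pays its own bid.
Revenue = 59,325 + 58,775 + 55,590 + 50,345 + 50,275 + 49,685 = $323,995.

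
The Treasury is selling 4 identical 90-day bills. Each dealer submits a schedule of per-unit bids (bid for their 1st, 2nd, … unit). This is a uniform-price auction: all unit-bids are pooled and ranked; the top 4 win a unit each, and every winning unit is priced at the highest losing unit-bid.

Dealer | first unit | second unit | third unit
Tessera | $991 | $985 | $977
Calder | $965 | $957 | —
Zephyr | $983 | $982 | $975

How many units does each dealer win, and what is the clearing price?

Tessera 2, Zephyr 2; clearing price $977

Merging the schedules and taking the best 4: 991 (Tessera-1), 985 (Tessera-2), 983 (Zephyr-1), 982 (Zephyr-2)
First bid not allocated: $977.
Allocation: Tessera 2, Zephyr 2.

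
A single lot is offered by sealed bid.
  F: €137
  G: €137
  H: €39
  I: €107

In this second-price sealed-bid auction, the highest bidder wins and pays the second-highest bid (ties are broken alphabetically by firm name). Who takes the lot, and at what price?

F pays €137

Second-price sealed-bid auction: the highest bidder wins and pays the second-highest bid.
Sorting bids: 137 (F) > 137 (G) > 107 (I) > 39 (H)
Tie at €137 → F wins by tie-break.
Second-price: F pays G's bid of €137.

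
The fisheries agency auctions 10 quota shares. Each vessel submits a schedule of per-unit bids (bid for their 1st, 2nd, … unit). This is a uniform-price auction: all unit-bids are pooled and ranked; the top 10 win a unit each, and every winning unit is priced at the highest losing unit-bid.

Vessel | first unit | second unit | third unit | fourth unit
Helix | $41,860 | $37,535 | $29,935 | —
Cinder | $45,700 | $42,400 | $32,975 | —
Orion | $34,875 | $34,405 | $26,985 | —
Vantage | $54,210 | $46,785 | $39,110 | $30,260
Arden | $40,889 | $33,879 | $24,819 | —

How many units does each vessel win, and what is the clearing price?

Merging the schedules and taking the best 10: 54,210 (Vantage-1), 46,785 (Vantage-2), 45,700 (Cinder-1), 42,400 (Cinder-2), 41,860 (Helix-1), 40,889 (Arden-1), 39,110 (Vantage-3), 37,535 (Helix-2), 34,875 (Orion-1), 34,405 (Orion-2)
The (k+1)-th unit-bid is $33,879.
Allocation: Arden 1, Cinder 2, Helix 2, Orion 2, Vantage 3.

Arden 1, Cinder 2, Helix 2, Orion 2, Vantage 3; clearing price $33,879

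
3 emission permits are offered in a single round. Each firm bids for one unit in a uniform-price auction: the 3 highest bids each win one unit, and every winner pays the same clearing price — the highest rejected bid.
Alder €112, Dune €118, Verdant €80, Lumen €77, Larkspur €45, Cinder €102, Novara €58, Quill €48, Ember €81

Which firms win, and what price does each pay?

Sorting: 118 (Dune), 112 (Alder), 102 (Cinder), 81 (Ember), 80 (Verdant), …
Top 3: Dune, Alder, Cinder.
Clearing price = highest rejected bid = €81.

Dune, Alder, Cinder; each pays €81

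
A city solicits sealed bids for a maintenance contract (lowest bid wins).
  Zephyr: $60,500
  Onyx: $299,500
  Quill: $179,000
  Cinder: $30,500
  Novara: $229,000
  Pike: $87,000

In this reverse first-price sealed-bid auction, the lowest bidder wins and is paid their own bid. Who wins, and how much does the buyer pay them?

Cinder is paid $30,500

Rule: the lowest bidder wins and is paid their own bid.
Bids in order: 30,500 (Cinder) < 60,500 (Zephyr) < 87,000 (Pike) < 179,000 (Quill) < 229,000 (Novara) < 299,500 (Onyx)
First-price: Cinder is paid what they bid, $30,500.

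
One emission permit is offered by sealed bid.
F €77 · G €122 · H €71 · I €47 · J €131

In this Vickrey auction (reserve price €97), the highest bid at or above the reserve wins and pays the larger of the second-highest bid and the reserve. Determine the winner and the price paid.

Bids in order: 131 (J) > 122 (G) > 77 (F) > 71 (H) > 47 (I)
J has the top bid at or above the reserve (€131).
max(second-highest €122, reserve €97) = €122; the reserve does not bind.

J pays €122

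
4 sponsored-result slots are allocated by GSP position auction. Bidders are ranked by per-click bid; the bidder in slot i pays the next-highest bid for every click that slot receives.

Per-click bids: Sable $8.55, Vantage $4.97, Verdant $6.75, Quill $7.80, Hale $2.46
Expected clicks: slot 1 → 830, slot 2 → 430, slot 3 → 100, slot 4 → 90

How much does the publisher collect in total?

Total revenue: $10094.90

Ranked by bid: $8.55 (Sable) > $7.80 (Quill) > $6.75 (Verdant) > $4.97 (Vantage) > $2.46 (Hale)
Slot 1: Sable pays $7.80 × 830 = $6474.00
Slot 2: Quill pays $6.75 × 430 = $2902.50
Slot 3: Verdant pays $4.97 × 100 = $497.00
Slot 4: Vantage pays $2.46 × 90 = $221.40
Total = $10094.90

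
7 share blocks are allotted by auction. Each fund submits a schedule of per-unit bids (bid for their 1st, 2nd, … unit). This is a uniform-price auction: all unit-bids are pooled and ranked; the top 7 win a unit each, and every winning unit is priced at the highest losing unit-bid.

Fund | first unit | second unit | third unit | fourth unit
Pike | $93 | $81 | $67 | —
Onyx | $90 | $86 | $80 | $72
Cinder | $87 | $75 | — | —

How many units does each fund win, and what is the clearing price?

Cinder 2, Onyx 3, Pike 2; clearing price $72

Merging the schedules and taking the best 7: 93 (Pike-1), 90 (Onyx-1), 87 (Cinder-1), 86 (Onyx-2), 81 (Pike-2), 80 (Onyx-3), 75 (Cinder-2)
First bid not allocated: $72.
Allocation: Cinder 2, Onyx 3, Pike 2.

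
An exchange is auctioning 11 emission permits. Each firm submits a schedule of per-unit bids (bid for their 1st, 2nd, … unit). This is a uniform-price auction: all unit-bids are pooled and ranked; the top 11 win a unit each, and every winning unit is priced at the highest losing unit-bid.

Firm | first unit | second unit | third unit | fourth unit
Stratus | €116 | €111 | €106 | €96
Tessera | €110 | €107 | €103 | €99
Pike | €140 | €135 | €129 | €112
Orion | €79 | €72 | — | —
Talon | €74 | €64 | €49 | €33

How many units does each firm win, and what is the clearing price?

Pike 4, Stratus 3, Tessera 4; clearing price €96

All unit-bids, highest first — top 11: 140 (Pike-1), 135 (Pike-2), 129 (Pike-3), 116 (Stratus-1), 112 (Pike-4), 111 (Stratus-2), 110 (Tessera-1), 107 (Tessera-2), 106 (Stratus-3), 103 (Tessera-3), 99 (Tessera-4)
Highest rejected unit-bid = €96.
Allocation: Pike 4, Stratus 3, Tessera 4.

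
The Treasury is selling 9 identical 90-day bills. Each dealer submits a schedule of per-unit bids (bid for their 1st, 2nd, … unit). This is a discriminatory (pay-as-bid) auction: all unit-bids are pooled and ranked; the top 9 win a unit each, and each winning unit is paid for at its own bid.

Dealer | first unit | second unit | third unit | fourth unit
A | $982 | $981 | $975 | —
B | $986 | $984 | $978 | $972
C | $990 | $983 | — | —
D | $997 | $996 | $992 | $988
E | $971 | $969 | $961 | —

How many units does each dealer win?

A 1, B 2, C 2, D 4

Merging the schedules and taking the best 9: 997 (D-1), 996 (D-2), 992 (D-3), 990 (C-1), 988 (D-4), 986 (B-1), 984 (B-2), 983 (C-2), 982 (A-1)
Next rejected bid: $981 (not a price — pay-as-bid).
Allocation: A 1, B 2, C 2, D 4.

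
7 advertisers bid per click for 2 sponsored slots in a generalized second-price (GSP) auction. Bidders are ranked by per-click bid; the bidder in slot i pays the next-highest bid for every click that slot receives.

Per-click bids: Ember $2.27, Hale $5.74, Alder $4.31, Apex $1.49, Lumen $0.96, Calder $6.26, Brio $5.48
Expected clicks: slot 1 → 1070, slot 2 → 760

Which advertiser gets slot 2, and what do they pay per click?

Hale; $5.48 per click

Ranked by bid: $6.26 (Calder) > $5.74 (Hale) > $5.48 (Brio) > …
Slot 2 goes to the second-ranked bidder, Hale, who pays the next bid down: $5.48/click.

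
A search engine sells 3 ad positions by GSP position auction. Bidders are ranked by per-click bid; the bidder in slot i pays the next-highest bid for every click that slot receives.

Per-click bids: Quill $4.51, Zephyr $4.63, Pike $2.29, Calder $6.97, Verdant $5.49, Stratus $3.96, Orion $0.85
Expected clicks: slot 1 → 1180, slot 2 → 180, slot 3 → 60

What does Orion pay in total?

Orion pays $0.00

Per-click bids in order: $6.97 (Calder) > $5.49 (Verdant) > $4.63 (Zephyr) > $4.51 (Quill) > …
Orion ranks below slot 3 → no slot, pays nothing.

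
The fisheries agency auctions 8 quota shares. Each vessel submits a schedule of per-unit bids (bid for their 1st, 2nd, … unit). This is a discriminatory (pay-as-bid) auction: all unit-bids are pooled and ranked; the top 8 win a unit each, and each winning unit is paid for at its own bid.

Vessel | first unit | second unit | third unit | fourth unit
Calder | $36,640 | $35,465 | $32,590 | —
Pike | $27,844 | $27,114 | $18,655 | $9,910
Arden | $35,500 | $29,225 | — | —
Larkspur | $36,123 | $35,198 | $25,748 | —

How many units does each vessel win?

Arden 2, Calder 3, Larkspur 2, Pike 1

All unit-bids, highest first — top 8: 36,640 (Calder-1), 36,123 (Larkspur-1), 35,500 (Arden-1), 35,465 (Calder-2), 35,198 (Larkspur-2), 32,590 (Calder-3), 29,225 (Arden-2), 27,844 (Pike-1)
Next rejected bid: $27,114 (not a price — pay-as-bid).
Allocation: Arden 2, Calder 3, Larkspur 2, Pike 1.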